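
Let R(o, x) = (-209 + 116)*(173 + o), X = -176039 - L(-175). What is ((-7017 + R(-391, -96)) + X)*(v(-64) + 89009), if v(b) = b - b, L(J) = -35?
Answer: -14485947723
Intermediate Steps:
v(b) = 0
X = -176004 (X = -176039 - 1*(-35) = -176039 + 35 = -176004)
R(o, x) = -16089 - 93*o (R(o, x) = -93*(173 + o) = -16089 - 93*o)
((-7017 + R(-391, -96)) + X)*(v(-64) + 89009) = ((-7017 + (-16089 - 93*(-391))) - 176004)*(0 + 89009) = ((-7017 + (-16089 + 36363)) - 176004)*89009 = ((-7017 + 20274) - 176004)*89009 = (13257 - 176004)*89009 = -162747*89009 = -14485947723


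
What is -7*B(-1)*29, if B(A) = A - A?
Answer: 0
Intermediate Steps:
B(A) = 0
-7*B(-1)*29 = -7*0*29 = 0*29 = 0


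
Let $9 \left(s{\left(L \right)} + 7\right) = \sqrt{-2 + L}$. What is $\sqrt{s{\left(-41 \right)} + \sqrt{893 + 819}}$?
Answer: $\frac{\sqrt{-63 + 36 \sqrt{107} + i \sqrt{43}}}{3} \approx 5.8635 + 0.062131 i$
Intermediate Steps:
$s{\left(L \right)} = -7 + \frac{\sqrt{-2 + L}}{9}$
$\sqrt{s{\left(-41 \right)} + \sqrt{893 + 819}} = \sqrt{\left(-7 + \frac{\sqrt{-2 - 41}}{9}\right) + \sqrt{893 + 819}} = \sqrt{\left(-7 + \frac{\sqrt{-43}}{9}\right) + \sqrt{1712}} = \sqrt{\left(-7 + \frac{i \sqrt{43}}{9}\right) + 4 \sqrt{107}} = \sqrt{-7 + 4 \sqrt{107} + \frac{i \sqrt{43}}{9}}$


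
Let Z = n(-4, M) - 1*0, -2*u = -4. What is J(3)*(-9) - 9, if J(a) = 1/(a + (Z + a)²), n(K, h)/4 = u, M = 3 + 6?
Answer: -1125/124 ≈ -9.0726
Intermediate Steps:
M = 9
u = 2 (u = -½*(-4) = 2)
n(K, h) = 8 (n(K, h) = 4*2 = 8)
Z = 8 (Z = 8 - 1*0 = 8 + 0 = 8)
J(a) = 1/(a + (8 + a)²)
J(3)*(-9) - 9 = -9/(3 + (8 + 3)²) - 9 = -9/(3 + 11²) - 9 = -9/(3 + 121) - 9 = -9/124 - 9 = -1125/124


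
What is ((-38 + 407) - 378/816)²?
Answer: 2512114641/18496 ≈ 1.3582e+5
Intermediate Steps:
((-38 + 407) - 378/816)² = (369 - 378*1/816)² = (369 - 63/136)² = (50121/136)² = 2512114641/18496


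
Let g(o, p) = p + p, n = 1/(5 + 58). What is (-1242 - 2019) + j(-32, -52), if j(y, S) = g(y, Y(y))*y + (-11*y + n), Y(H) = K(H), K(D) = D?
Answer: -54242/63 ≈ -860.98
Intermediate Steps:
n = 1/63 ≈ 0.015873
Y(H) = H
g(o, p) = 2*p
j(y, S) = 1/63 - 11*y + 2*y**2 (j(y, S) = (2*y)*y + (-11*y + 1/63) = 2*y**2 + (1/63 - 11*y) = 1/63 - 11*y + 2*y**2)
(-1242 - 2019) + j(-32, -52) = (-1242 - 2019) + (1/63 - 11*(-32) + 2*(-32)**2) = -3261 + (1/63 + 352 + 2*1024) = -3261 + (1/63 + 352 + 2048) = -3261 + 151201/63 = -54242/63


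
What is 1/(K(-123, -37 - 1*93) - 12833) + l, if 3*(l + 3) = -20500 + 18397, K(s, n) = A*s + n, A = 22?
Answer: -11030977/15669 ≈ -704.00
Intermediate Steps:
K(s, n) = n + 22*s (K(s, n) = 22*s + n = n + 22*s)
l = -704 (l = -3 + (-20500 + 18397)/3 = -3 + (⅓)*(-2103) = -3 - 701 = -704)
1/(K(-123, -37 - 1*93) - 12833) + l = 1/(((-37 - 1*93) + 22*(-123)) - 12833) - 704 = 1/(((-37 - 93) - 2706) - 12833) - 704 = 1/((-130 - 2706) - 12833) - 704 = 1/(-2836 - 12833) - 704 = 1/(-15669) - 704 = -1/15669 - 704 = -11030977/15669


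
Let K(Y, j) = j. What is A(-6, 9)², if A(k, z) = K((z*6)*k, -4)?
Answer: 16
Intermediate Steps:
A(k, z) = -4
A(-6, 9)² = (-4)² = 16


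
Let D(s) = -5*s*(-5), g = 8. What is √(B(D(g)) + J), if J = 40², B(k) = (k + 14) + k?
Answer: √2014 ≈ 44.878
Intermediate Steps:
D(s) = 25*s
B(k) = 14 + 2*k (B(k) = (14 + k) + k = 14 + 2*k)
J = 1600
√(B(D(g)) + J) = √((14 + 2*(25*8)) + 1600) = √((14 + 2*200) + 1600) = √((14 + 400) + 1600) = √(414 + 1600) = √2014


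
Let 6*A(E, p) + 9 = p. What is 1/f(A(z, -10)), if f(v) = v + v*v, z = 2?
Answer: 36/247 ≈ 0.14575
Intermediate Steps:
A(E, p) = -3/2 + p/6
f(v) = v + v²
1/f(A(z, -10)) = 1/((-3/2 + (⅙)*(-10))*(1 + (-3/2 + (⅙)*(-10)))) = 1/((-3/2 - 5/3)*(1 + (-3/2 - 5/3))) = 1/(-19*(1 - 19/6)/6) = 1/(-19/6*(-13/6)) = 1/(247/36) = 36/247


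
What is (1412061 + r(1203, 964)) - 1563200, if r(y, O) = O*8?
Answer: -143427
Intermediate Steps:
r(y, O) = 8*O
(1412061 + r(1203, 964)) - 1563200 = (1412061 + 8*964) - 1563200 = (1412061 + 7712) - 1563200 = 1419773 - 1563200 = -143427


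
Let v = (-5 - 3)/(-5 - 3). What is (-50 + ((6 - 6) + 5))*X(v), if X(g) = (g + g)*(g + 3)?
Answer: -360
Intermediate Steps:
v = 1 (v = -8/(-8) = -8*(-⅛) = 1)
X(g) = 2*g*(3 + g) (X(g) = (2*g)*(3 + g) = 2*g*(3 + g))
(-50 + ((6 - 6) + 5))*X(v) = (-50 + ((6 - 6) + 5))*(2*1*(3 + 1)) = (-50 + (0 + 5))*(2*1*4) = (-50 + 5)*8 = -45*8 = -360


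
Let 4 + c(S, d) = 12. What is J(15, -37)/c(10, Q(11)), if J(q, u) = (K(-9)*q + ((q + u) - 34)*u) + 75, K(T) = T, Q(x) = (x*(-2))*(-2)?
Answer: 503/2 ≈ 251.50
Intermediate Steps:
Q(x) = 4*x (Q(x) = -2*x*(-2) = 4*x)
c(S, d) = 8 (c(S, d) = -4 + 12 = 8)
J(q, u) = 75 - 9*q + u*(-34 + q + u) (J(q, u) = (-9*q + ((q + u) - 34)*u) + 75 = (-9*q + (-34 + q + u)*u) + 75 = (-9*q + u*(-34 + q + u)) + 75 = 75 - 9*q + u*(-34 + q + u))
J(15, -37)/c(10, Q(11)) = (75 + (-37)² - 34*(-37) - 9*15 + 15*(-37))/8 = (75 + 1369 + 1258 - 135 - 555)*(⅛) = 2012*(⅛) = 503/2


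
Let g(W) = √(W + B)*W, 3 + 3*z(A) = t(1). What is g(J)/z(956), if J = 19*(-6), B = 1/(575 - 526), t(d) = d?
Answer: 171*I*√5585/7 ≈ 1825.6*I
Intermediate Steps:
B = 1/49 ≈ 0.020408
z(A) = -⅔ (z(A) = -1 + (⅓)*1 = -1 + ⅓ = -⅔)
J = -114
g(W) = W*√(1/49 + W) (g(W) = √(W + 1/49)*W = √(1/49 + W)*W = W*√(1/49 + W))
g(J)/z(956) = ((⅐)*(-114)*√(1 + 49*(-114)))/(-⅔) = ((⅐)*(-114)*√(1 - 5586))*(-3/2) = ((⅐)*(-114)*√(-5585))*(-3/2) = ((⅐)*(-114)*(I*√5585))*(-3/2) = -114*I*√5585/7*(-3/2) = 171*I*√5585/7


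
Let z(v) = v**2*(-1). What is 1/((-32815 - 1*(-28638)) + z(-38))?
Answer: -1/5621 ≈ -0.00017790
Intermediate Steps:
z(v) = -v**2
1/((-32815 - 1*(-28638)) + z(-38)) = 1/((-32815 - 1*(-28638)) - 1*(-38)**2) = 1/((-32815 + 28638) - 1*1444) = 1/(-4177 - 1444) = 1/(-5621) = -1/5621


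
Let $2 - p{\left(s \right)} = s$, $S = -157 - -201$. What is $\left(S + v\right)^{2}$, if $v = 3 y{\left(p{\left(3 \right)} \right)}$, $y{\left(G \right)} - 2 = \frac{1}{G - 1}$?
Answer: $\frac{9409}{4} \approx 2352.3$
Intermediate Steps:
$S = 44$ ($S = -157 + 201 = 44$)
$p{\left(s \right)} = 2 - s$
$y{\left(G \right)} = 2 + \frac{1}{-1 + G}$ ($y{\left(G \right)} = 2 + \frac{1}{G - 1} = 2 + \frac{1}{-1 + G}$)
$v = \frac{9}{2}$ ($v = 3 \frac{-1 + 2 \left(2 - 3\right)}{-1 + \left(2 - 3\right)} = 3 \frac{-1 + 2 \left(-1\right)}{-1 - 1} = 3 \frac{-1 - 2}{-2} = 3 \left(\left(- \frac{1}{2}\right) \left(-3\right)\right) = 3 \cdot \frac{3}{2} = \frac{9}{2} \approx 4.5$)
$\left(S + v\right)^{2} = \left(44 + \frac{9}{2}\right)^{2} = \left(\frac{97}{2}\right)^{2} = \frac{9409}{4}$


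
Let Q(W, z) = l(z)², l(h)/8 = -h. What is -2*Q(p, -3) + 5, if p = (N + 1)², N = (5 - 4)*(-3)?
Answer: -1147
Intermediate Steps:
N = -3 (N = 1*(-3) = -3)
p = 4 (p = (-3 + 1)² = (-2)² = 4)
l(h) = -8*h (l(h) = 8*(-h) = -8*h)
Q(W, z) = 64*z² (Q(W, z) = (-8*z)² = 64*z²)
-2*Q(p, -3) + 5 = -128*(-3)² + 5 = -128*9 + 5 = -2*576 + 5 = -1152 + 5 = -1147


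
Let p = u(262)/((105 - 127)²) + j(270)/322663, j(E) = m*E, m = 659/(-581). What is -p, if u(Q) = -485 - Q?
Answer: 12738556251/8248556932 ≈ 1.5443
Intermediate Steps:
m = -659/581 (m = 659*(-1/581) = -659/581 ≈ -1.1343)
j(E) = -659*E/581
p = -12738556251/8248556932 (p = (-485 - 1*262)/((105 - 127)²) - 659/581*270/322663 = (-485 - 262)/((-22)²) - 177930/581*1/322663 = -747/484 - 177930/187467203 = -12738556251/8248556932 ≈ -1.5443)
-p = -1*(-12738556251/8248556932) = 12738556251/8248556932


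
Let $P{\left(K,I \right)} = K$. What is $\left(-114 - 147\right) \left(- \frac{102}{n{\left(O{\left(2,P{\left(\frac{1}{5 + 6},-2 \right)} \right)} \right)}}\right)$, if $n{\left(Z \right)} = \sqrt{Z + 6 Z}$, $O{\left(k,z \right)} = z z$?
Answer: $\frac{292842 \sqrt{7}}{7} \approx 1.1068 \cdot 10^{5}$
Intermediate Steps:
$O{\left(k,z \right)} = z^{2}$
$n{\left(Z \right)} = \sqrt{7} \sqrt{Z}$ ($n{\left(Z \right)} = \sqrt{7 Z} = \sqrt{7} \sqrt{Z}$)
$\left(-114 - 147\right) \left(- \frac{102}{n{\left(O{\left(2,P{\left(\frac{1}{5 + 6},-2 \right)} \right)} \right)}}\right) = \left(-114 - 147\right) \left(- \frac{102}{\sqrt{7} \sqrt{\left(\frac{1}{5 + 6}\right)^{2}}}\right) = - 261 \left(- \frac{102}{\sqrt{7} \sqrt{\left(\frac{1}{11}\right)^{2}}}\right) = - 261 \left(- \frac{102}{\sqrt{7} \sqrt{\frac{1}{121}}}\right) = - 261 \left(- \frac{102}{\sqrt{7} \cdot \frac{1}{11}}\right) = - 261 \left(- \frac{102}{\frac{1}{11} \sqrt{7}}\right) = - 261 \left(- 102 \frac{11 \sqrt{7}}{7}\right) = - 261 \left(- \frac{1122 \sqrt{7}}{7}\right) = \frac{292842 \sqrt{7}}{7}$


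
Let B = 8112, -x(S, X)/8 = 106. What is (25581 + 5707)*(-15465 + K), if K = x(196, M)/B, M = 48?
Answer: -245323200704/507 ≈ -4.8387e+8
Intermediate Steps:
x(S, X) = -848 (x(S, X) = -8*106 = -848)
K = -53/507 (K = -848/8112 = -848*1/8112 = -53/507 ≈ -0.10454)
(25581 + 5707)*(-15465 + K) = (25581 + 5707)*(-15465 - 53/507) = 31288*(-7840808/507) = -245323200704/507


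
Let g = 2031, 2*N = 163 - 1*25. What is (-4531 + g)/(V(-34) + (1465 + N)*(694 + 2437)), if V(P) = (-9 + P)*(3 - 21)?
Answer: -625/1200932 ≈ -0.00052043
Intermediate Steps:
N = 69 (N = (163 - 1*25)/2 = (163 - 25)/2 = (1/2)*138 = 69)
V(P) = 162 - 18*P (V(P) = (-9 + P)*(-18) = 162 - 18*P)
(-4531 + g)/(V(-34) + (1465 + N)*(694 + 2437)) = (-4531 + 2031)/((162 - 18*(-34)) + (1465 + 69)*(694 + 2437)) = -2500/((162 + 612) + 1534*3131) = -2500/(774 + 4802954) = -2500/4803728 = -2500*1/4803728 = -625/1200932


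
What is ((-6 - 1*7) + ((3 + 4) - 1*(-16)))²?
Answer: 100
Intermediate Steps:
((-6 - 1*7) + ((3 + 4) - 1*(-16)))² = ((-6 - 7) + (7 + 16))² = (-13 + 23)² = 10² = 100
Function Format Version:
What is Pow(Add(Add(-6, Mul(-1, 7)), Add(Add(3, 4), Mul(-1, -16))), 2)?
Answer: 100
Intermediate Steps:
Pow(Add(Add(-6, Mul(-1, 7)), Add(Add(3, 4), Mul(-1, -16))), 2) = Pow(Add(Add(-6, -7), Add(7, 16)), 2) = Pow(Add(-13, 23), 2) = Pow(10, 2) = 100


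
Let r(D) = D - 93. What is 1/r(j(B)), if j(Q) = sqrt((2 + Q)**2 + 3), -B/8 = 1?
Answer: -31/2870 - sqrt(39)/8610 ≈ -0.011527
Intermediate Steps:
B = -8 (B = -8*1 = -8)
j(Q) = sqrt(3 + (2 + Q)**2)
r(D) = -93 + D
1/r(j(B)) = 1/(-93 + sqrt(3 + (2 - 8)**2)) = 1/(-93 + sqrt(3 + (-6)**2)) = 1/(-93 + sqrt(3 + 36)) = 1/(-93 + sqrt(39))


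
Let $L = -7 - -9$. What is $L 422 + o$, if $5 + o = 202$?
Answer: $1041$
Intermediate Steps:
$o = 197$ ($o = -5 + 202 = 197$)
$L = 2$ ($L = -7 + 9 = 2$)
$L 422 + o = 2 \cdot 422 + 197 = 844 + 197 = 1041$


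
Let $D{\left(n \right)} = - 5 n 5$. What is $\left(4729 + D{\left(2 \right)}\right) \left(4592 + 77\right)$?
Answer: $21846251$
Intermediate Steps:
$D{\left(n \right)} = - 25 n$
$\left(4729 + D{\left(2 \right)}\right) \left(4592 + 77\right) = \left(4729 - 50\right) \left(4592 + 77\right) = \left(4729 - 50\right) 4669 = 4679 \cdot 4669 = 21846251$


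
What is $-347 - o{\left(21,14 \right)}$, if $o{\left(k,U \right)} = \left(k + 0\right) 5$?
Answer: $-452$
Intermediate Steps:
$o{\left(k,U \right)} = 5 k$ ($o{\left(k,U \right)} = k 5 = 5 k$)
$-347 - o{\left(21,14 \right)} = -347 - 5 \cdot 21 = -347 - 105 = -452$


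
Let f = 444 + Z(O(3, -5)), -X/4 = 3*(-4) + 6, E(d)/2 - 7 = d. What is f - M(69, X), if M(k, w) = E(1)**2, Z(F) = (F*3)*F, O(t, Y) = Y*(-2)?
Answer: 488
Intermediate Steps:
O(t, Y) = -2*Y
E(d) = 14 + 2*d
Z(F) = 3*F**2 (Z(F) = (3*F)*F = 3*F**2)
X = 24 (X = -4*(3*(-4) + 6) = -4*(-12 + 6) = -4*(-6) = 24)
f = 744 (f = 444 + 3*(-2*(-5))**2 = 444 + 3*10**2 = 444 + 3*100 = 444 + 300 = 744)
M(k, w) = 256 (M(k, w) = (14 + 2*1)**2 = (14 + 2)**2 = 16**2 = 256)
f - M(69, X) = 744 - 1*256 = 744 - 256 = 488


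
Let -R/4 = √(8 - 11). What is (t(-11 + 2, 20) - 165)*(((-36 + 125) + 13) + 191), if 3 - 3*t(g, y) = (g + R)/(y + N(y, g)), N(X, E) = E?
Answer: -527693/11 + 1172*I*√3/33 ≈ -47972.0 + 61.514*I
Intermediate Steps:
R = -4*I*√3 (R = -4*√(8 - 11) = -4*I*√3 ≈ -6.9282*I)
t(g, y) = 1 - (g - 4*I*√3)/(3*(g + y)) (t(g, y) = 1 - (g - 4*I*√3)/(3*(y + g)) = 1 - (g - 4*I*√3)/(3*(g + y)))
(t(-11 + 2, 20) - 165)*(((-36 + 125) + 13) + 191) = ((20 + 2*(-11 + 2)/3 + 4*I*√3/3)/((-11 + 2) + 20) - 165)*(((-36 + 125) + 13) + 191) = ((20 + (⅔)*(-9) + 4*I*√3/3)/(-9 + 20) - 165)*((89 + 13) + 191) = ((20 - 6 + 4*I*√3/3)/11 - 165)*(102 + 191) = ((14 + 4*I*√3/3)/11 - 165)*293 = ((14/11 + 4*I*√3/33) - 165)*293 = (-1801/11 + 4*I*√3/33)*293 = -527693/11 + 1172*I*√3/33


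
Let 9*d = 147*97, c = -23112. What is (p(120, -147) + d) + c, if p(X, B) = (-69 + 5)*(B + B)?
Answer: -8135/3 ≈ -2711.7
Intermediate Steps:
d = 4753/3 (d = (147*97)/9 = (⅑)*14259 = 4753/3 ≈ 1584.3)
p(X, B) = -128*B
(p(120, -147) + d) + c = (-128*(-147) + 4753/3) - 23112 = (18816 + 4753/3) - 23112 = 61201/3 - 23112 = -8135/3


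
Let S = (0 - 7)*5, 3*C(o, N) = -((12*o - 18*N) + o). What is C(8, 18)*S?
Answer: -7700/3 ≈ -2566.7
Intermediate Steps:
C(o, N) = 6*N - 13*o/3 (C(o, N) = (-((12*o - 18*N) + o))/3 = (-((-18*N + 12*o) + o))/3 = (-(-18*N + 13*o))/3 = (-13*o + 18*N)/3 = 6*N - 13*o/3)
S = -35 (S = -7*5 = -35)
C(8, 18)*S = (6*18 - 13/3*8)*(-35) = (108 - 104/3)*(-35) = (220/3)*(-35) = -7700/3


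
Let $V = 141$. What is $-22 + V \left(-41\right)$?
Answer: $-5803$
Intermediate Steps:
$-22 + V \left(-41\right) = -22 + 141 \left(-41\right) = -22 - 5781 = -5803$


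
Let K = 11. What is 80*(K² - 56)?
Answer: 5200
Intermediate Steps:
80*(K² - 56) = 80*(11² - 56) = 80*(121 - 56) = 80*65 = 5200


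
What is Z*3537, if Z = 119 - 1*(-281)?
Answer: 1414800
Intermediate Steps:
Z = 400 (Z = 119 + 281 = 400)
Z*3537 = 400*3537 = 1414800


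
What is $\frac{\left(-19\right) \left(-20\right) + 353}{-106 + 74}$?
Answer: $- \frac{733}{32} \approx -22.906$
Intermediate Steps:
$\frac{\left(-19\right) \left(-20\right) + 353}{-106 + 74} = \frac{380 + 353}{-32} = 733 \left(- \frac{1}{32}\right) = - \frac{733}{32}$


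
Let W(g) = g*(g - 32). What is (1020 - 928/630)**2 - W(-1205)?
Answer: -44967557729/99225 ≈ -4.5319e+5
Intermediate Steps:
W(g) = g*(-32 + g)
(1020 - 928/630)**2 - W(-1205) = (1020 - 928/630)**2 - (-1205)*(-32 - 1205) = (1020 - 928*1/630)**2 - (-1205)*(-1237) = (1020 - 464/315)**2 - 1*1490585 = (320836/315)**2 - 1490585 = 102935738896/99225 - 1490585 = -44967557729/99225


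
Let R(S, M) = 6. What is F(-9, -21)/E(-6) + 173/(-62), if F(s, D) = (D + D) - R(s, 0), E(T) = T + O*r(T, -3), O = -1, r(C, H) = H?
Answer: 819/62 ≈ 13.210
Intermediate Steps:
E(T) = 3 + T (E(T) = T - 1*(-3) = T + 3 = 3 + T)
F(s, D) = -6 + 2*D (F(s, D) = (D + D) - 1*6 = 2*D - 6 = -6 + 2*D)
F(-9, -21)/E(-6) + 173/(-62) = (-6 + 2*(-21))/(3 - 6) + 173/(-62) = (-6 - 42)/(-3) + 173*(-1/62) = -48*(-⅓) - 173/62 = 16 - 173/62 = 819/62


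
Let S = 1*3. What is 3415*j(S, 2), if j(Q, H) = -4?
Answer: -13660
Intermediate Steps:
S = 3
3415*j(S, 2) = 3415*(-4) = -13660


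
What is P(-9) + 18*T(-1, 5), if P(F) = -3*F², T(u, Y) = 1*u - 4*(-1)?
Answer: -189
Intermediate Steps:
T(u, Y) = 4 + u (T(u, Y) = u + 4 = 4 + u)
P(-9) + 18*T(-1, 5) = -3*(-9)² + 18*(4 - 1) = -3*81 + 18*3 = -243 + 54 = -189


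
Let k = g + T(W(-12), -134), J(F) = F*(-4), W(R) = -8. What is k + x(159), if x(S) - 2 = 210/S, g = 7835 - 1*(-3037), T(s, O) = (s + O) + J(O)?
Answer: 597274/53 ≈ 11269.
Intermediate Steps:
J(F) = -4*F
T(s, O) = s - 3*O (T(s, O) = (s + O) - 4*O = (O + s) - 4*O = s - 3*O)
g = 10872 (g = 7835 + 3037 = 10872)
x(S) = 2 + 210/S
k = 11266 (k = 10872 + (-8 - 3*(-134)) = 10872 + (-8 + 402) = 10872 + 394 = 11266)
k + x(159) = 11266 + (2 + 210/159) = 11266 + (2 + 210*(1/159)) = 11266 + (2 + 70/53) = 11266 + 176/53 = 597274/53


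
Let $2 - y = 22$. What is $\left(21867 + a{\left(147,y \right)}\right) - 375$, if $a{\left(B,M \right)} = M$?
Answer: $21472$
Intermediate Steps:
$y = -20$ ($y = 2 - 22 = -20$)
$\left(21867 + a{\left(147,y \right)}\right) - 375 = \left(21867 - 20\right) - 375 = 21847 - 375 = 21472$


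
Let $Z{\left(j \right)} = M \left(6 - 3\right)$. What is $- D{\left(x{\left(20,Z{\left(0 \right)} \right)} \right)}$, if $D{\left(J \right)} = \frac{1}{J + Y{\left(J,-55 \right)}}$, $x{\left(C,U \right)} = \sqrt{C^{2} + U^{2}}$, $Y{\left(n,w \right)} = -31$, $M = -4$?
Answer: $\frac{31}{417} + \frac{4 \sqrt{34}}{417} \approx 0.13027$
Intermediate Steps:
$Z{\left(j \right)} = -12$ ($Z{\left(j \right)} = - 4 \left(6 - 3\right) = \left(-4\right) 3 = -12$)
$D{\left(J \right)} = \frac{1}{-31 + J}$ ($D{\left(J \right)} = \frac{1}{J - 31} = \frac{1}{-31 + J}$)
$- D{\left(x{\left(20,Z{\left(0 \right)} \right)} \right)} = - \frac{1}{-31 + \sqrt{20^{2} + \left(-12\right)^{2}}} = - \frac{1}{-31 + \sqrt{400 + 144}} = - \frac{1}{-31 + \sqrt{544}} = - \frac{1}{-31 + 4 \sqrt{34}}$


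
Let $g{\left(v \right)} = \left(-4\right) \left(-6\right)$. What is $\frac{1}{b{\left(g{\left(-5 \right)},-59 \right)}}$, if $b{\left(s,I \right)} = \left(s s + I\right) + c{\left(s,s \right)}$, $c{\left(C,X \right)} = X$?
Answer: $\frac{1}{541} \approx 0.0018484$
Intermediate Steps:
$g{\left(v \right)} = 24$
$b{\left(s,I \right)} = I + s + s^{2}$ ($b{\left(s,I \right)} = \left(s s + I\right) + s = \left(s^{2} + I\right) + s = \left(I + s^{2}\right) + s = I + s + s^{2}$)
$\frac{1}{b{\left(g{\left(-5 \right)},-59 \right)}} = \frac{1}{-59 + 24 + 24^{2}} = \frac{1}{-59 + 24 + 576} = \frac{1}{541}$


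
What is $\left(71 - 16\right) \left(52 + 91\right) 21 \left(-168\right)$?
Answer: $-27747720$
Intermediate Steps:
$\left(71 - 16\right) \left(52 + 91\right) 21 \left(-168\right) = 55 \cdot 143 \cdot 21 \left(-168\right) = 7865 \cdot 21 \left(-168\right) = 165165 \left(-168\right) = -27747720$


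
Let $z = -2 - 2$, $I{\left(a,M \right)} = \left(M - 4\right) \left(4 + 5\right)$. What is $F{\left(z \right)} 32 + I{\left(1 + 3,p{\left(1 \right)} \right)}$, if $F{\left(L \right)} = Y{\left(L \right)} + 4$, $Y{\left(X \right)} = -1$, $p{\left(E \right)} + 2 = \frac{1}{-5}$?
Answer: $\frac{201}{5} \approx 40.2$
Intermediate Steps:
$p{\left(E \right)} = - \frac{11}{5}$ ($p{\left(E \right)} = -2 + \frac{1}{-5} = -2 - \frac{1}{5} = - \frac{11}{5}$)
$I{\left(a,M \right)} = -36 + 9 M$ ($I{\left(a,M \right)} = \left(-4 + M\right) 9 = -36 + 9 M$)
$z = -4$
$F{\left(L \right)} = 3$ ($F{\left(L \right)} = -1 + 4 = 3$)
$F{\left(z \right)} 32 + I{\left(1 + 3,p{\left(1 \right)} \right)} = 3 \cdot 32 + \left(-36 + 9 \left(- \frac{11}{5}\right)\right) = 96 - \frac{279}{5} = \frac{201}{5}$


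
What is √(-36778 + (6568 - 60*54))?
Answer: 5*I*√1338 ≈ 182.89*I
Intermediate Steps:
√(-36778 + (6568 - 60*54)) = √(-36778 + (6568 - 1*3240)) = √(-36778 + (6568 - 3240)) = √(-36778 + 3328) = √(-33450) = 5*I*√1338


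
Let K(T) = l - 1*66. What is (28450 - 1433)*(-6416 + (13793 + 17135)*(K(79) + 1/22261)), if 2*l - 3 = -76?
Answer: -1910448716364456/22261 ≈ -8.5820e+10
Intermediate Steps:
l = -73/2 (l = 3/2 + (½)*(-76) = 3/2 - 38 = -73/2 ≈ -36.500)
K(T) = -205/2 (K(T) = -73/2 - 1*66 = -73/2 - 66 = -205/2)
(28450 - 1433)*(-6416 + (13793 + 17135)*(K(79) + 1/22261)) = (28450 - 1433)*(-6416 + (13793 + 17135)*(-205/2 + 1/22261)) = 27017*(-6416 + 30928*(-205/2 + 1/22261)) = 27017*(-6416 + 30928*(-4563503/44522)) = 27017*(-6416 - 70570010392/22261) = 27017*(-70712836968/22261) = -1910448716364456/22261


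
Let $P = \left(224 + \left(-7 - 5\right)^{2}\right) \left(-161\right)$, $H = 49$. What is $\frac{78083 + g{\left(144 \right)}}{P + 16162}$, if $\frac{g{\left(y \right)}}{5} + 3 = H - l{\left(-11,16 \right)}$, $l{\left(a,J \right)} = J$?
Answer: $- \frac{78233}{43086} \approx -1.8157$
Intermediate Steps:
$P = -59248$ ($P = \left(224 + \left(-12\right)^{2}\right) \left(-161\right) = \left(224 + 144\right) \left(-161\right) = 368 \left(-161\right) = -59248$)
$g{\left(y \right)} = 150$ ($g{\left(y \right)} = -15 + 5 \left(49 - 16\right) = -15 + 5 \cdot 33 = -15 + 165 = 150$)
$\frac{78083 + g{\left(144 \right)}}{P + 16162} = \frac{78083 + 150}{-59248 + 16162} = \frac{78233}{-43086} = 78233 \left(- \frac{1}{43086}\right) = - \frac{78233}{43086}$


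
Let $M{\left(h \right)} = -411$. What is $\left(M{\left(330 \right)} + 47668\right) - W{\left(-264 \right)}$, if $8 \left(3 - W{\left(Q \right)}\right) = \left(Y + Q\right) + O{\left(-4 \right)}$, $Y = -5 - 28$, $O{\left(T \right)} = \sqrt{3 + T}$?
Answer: $\frac{377735}{8} + \frac{i}{8} \approx 47217.0 + 0.125 i$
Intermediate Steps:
$Y = -33$ ($Y = -5 - 28 = -33$)
$W{\left(Q \right)} = \frac{57}{8} - \frac{i}{8} - \frac{Q}{8}$ ($W{\left(Q \right)} = 3 - \frac{\left(-33 + Q\right) + \sqrt{3 - 4}}{8} = 3 - \frac{\left(-33 + Q\right) + \sqrt{-1}}{8} = 3 - \frac{\left(-33 + Q\right) + i}{8} = 3 - \frac{-33 + i + Q}{8} = 3 - \left(- \frac{33}{8} + \frac{i}{8} + \frac{Q}{8}\right) = \frac{57}{8} - \frac{i}{8} - \frac{Q}{8}$)
$\left(M{\left(330 \right)} + 47668\right) - W{\left(-264 \right)} = \left(-411 + 47668\right) - \left(\frac{57}{8} - \frac{i}{8} - -33\right) = 47257 - \left(\frac{57}{8} - \frac{i}{8} + 33\right) = 47257 - \left(\frac{321}{8} - \frac{i}{8}\right) = \frac{377735}{8} + \frac{i}{8}$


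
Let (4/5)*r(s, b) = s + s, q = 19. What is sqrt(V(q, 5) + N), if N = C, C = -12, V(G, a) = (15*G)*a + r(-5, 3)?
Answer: sqrt(5602)/2 ≈ 37.423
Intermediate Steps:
r(s, b) = 5*s/2 (r(s, b) = 5*(s + s)/4 = 5*(2*s)/4 = 5*s/2)
V(G, a) = -25/2 + 15*G*a (V(G, a) = (15*G)*a + (5/2)*(-5) = 15*G*a - 25/2 = -25/2 + 15*G*a)
N = -12
sqrt(V(q, 5) + N) = sqrt((-25/2 + 15*19*5) - 12) = sqrt((-25/2 + 1425) - 12) = sqrt(2825/2 - 12) = sqrt(2801/2) = sqrt(5602)/2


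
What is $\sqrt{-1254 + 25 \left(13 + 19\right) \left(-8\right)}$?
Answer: $i \sqrt{7654} \approx 87.487 i$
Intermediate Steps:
$\sqrt{-1254 + 25 \left(13 + 19\right) \left(-8\right)} = \sqrt{-1254 + 25 \cdot 32 \left(-8\right)} = \sqrt{-1254 + 800 \left(-8\right)} = \sqrt{-1254 - 6400} = \sqrt{-7654} = i \sqrt{7654}$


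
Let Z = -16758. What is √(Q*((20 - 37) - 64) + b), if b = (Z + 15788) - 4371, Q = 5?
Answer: 13*I*√34 ≈ 75.802*I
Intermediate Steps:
b = -5341 (b = (-16758 + 15788) - 4371 = -970 - 4371 = -5341)
√(Q*((20 - 37) - 64) + b) = √(5*((20 - 37) - 64) - 5341) = √(5*(-17 - 64) - 5341) = √(5*(-81) - 5341) = √(-405 - 5341) = √(-5746) = 13*I*√34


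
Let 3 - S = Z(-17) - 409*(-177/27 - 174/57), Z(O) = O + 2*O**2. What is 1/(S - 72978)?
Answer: -171/13246643 ≈ -1.2909e-5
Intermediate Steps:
S = -767405/171 (S = 3 - (-17*(1 + 2*(-17)) - 409*(-177/27 - 174/57)) = 3 - (-17*(1 - 34) - 409*(-177*1/27 - 174*1/57)) = 3 - (-17*(-33) - 409*(-59/9 - 58/19)) = 3 - (561 - 409*(-1643/171)) = 3 - (561 + 671987/171) = 3 - 1*767918/171 = 3 - 767918/171 = -767405/171 ≈ -4487.8)
1/(S - 72978) = 1/(-767405/171 - 72978) = 1/(-13246643/171) = -171/13246643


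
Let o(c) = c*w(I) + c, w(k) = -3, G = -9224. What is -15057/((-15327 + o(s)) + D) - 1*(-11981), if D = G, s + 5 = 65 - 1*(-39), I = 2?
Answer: 296532826/24749 ≈ 11982.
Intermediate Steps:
s = 99 (s = -5 + (65 - 1*(-39)) = -5 + (65 + 39) = -5 + 104 = 99)
D = -9224
o(c) = -2*c (o(c) = c*(-3) + c = -3*c + c = -2*c)
-15057/((-15327 + o(s)) + D) - 1*(-11981) = -15057/((-15327 - 2*99) - 9224) - 1*(-11981) = -15057/((-15327 - 198) - 9224) + 11981 = -15057/(-15525 - 9224) + 11981 = -15057/(-24749) + 11981 = -15057*(-1/24749) + 11981 = 15057/24749 + 11981 = 296532826/24749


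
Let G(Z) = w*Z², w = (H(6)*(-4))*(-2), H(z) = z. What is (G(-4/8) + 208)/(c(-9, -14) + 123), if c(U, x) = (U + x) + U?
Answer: 220/91 ≈ 2.4176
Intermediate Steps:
c(U, x) = x + 2*U
w = 48 (w = (6*(-4))*(-2) = -24*(-2) = 48)
G(Z) = 48*Z²
(G(-4/8) + 208)/(c(-9, -14) + 123) = (48*(-4/8)² + 208)/((-14 + 2*(-9)) + 123) = (48*(-4*⅛)² + 208)/((-14 - 18) + 123) = (48*(-½)² + 208)/(-32 + 123) = (48*(¼) + 208)/91 = (12 + 208)*(1/91) = 220*(1/91) = 220/91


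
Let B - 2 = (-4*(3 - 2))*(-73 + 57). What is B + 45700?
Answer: 45766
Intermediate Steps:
B = 66 (B = 2 + (-4*(3 - 2))*(-73 + 57) = 2 - 4*1*(-16) = 2 - 4*(-16) = 2 + 64 = 66)
B + 45700 = 66 + 45700 = 45766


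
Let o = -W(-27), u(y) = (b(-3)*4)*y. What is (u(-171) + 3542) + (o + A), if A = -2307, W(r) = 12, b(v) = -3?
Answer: 3275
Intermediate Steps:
u(y) = -12*y (u(y) = (-3*4)*y = -12*y)
o = -12 (o = -1*12 = -12)
(u(-171) + 3542) + (o + A) = (-12*(-171) + 3542) + (-12 - 2307) = (2052 + 3542) - 2319 = 5594 - 2319 = 3275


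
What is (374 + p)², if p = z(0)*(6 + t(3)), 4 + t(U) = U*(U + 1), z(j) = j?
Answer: 139876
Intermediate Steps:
t(U) = -4 + U*(1 + U) (t(U) = -4 + U*(U + 1) = -4 + U*(1 + U))
p = 0 (p = 0*(6 + (-4 + 3 + 3²)) = 0*(6 + (-4 + 3 + 9)) = 0*(6 + 8) = 0*14 = 0)
(374 + p)² = (374 + 0)² = 374² = 139876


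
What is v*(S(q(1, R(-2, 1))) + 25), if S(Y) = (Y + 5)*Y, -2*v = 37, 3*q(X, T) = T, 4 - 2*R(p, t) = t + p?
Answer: -39775/72 ≈ -552.43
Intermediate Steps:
R(p, t) = 2 - p/2 - t/2 (R(p, t) = 2 - (t + p)/2 = 2 - (p + t)/2 = 2 + (-p/2 - t/2) = 2 - p/2 - t/2)
q(X, T) = T/3
v = -37/2 (v = -1/2*37 = -37/2 ≈ -18.500)
S(Y) = Y*(5 + Y) (S(Y) = (5 + Y)*Y = Y*(5 + Y))
v*(S(q(1, R(-2, 1))) + 25) = -37*(((2 - 1/2*(-2) - 1/2*1)/3)*(5 + (2 - 1/2*(-2) - 1/2*1)/3) + 25)/2 = -37*(((2 + 1 - 1/2)/3)*(5 + (2 + 1 - 1/2)/3) + 25)/2 = -37*(((1/3)*(5/2))*(5 + (1/3)*(5/2)) + 25)/2 = -37*(5*(5 + 5/6)/6 + 25)/2 = -37*((5/6)*(35/6) + 25)/2 = -37*(175/36 + 25)/2 = -37/2*1075/36 = -39775/72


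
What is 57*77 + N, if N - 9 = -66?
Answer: 4332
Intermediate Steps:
N = -57 (N = 9 - 66 = -57)
57*77 + N = 57*77 - 57 = 4389 - 57 = 4332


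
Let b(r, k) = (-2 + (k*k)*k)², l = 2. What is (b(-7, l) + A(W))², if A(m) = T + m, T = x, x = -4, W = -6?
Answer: 676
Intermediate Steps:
T = -4
A(m) = -4 + m
b(r, k) = (-2 + k³)² (b(r, k) = (-2 + k²*k)² = (-2 + k³)²)
(b(-7, l) + A(W))² = ((-2 + 2³)² + (-4 - 6))² = ((-2 + 8)² - 10)² = (6² - 10)² = (36 - 10)² = 26² = 676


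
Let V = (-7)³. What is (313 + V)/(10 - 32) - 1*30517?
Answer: -335672/11 ≈ -30516.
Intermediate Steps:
V = -343
(313 + V)/(10 - 32) - 1*30517 = (313 - 343)/(10 - 32) - 1*30517 = -30/(-22) - 30517 = -1/22*(-30) - 30517 = 15/11 - 30517 = -335672/11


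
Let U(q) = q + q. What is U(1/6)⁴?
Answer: 1/81 ≈ 0.012346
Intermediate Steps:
U(q) = 2*q
U(1/6)⁴ = (2*(1/6))⁴ = (2*(1*(⅙)))⁴ = (2*(⅙))⁴ = (⅓)⁴ = 1/81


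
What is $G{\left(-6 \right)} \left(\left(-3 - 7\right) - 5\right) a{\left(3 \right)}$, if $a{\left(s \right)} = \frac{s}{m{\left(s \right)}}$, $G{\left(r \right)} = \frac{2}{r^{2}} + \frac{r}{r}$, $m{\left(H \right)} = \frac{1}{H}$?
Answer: $- \frac{285}{2} \approx -142.5$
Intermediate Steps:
$G{\left(r \right)} = 1 + \frac{2}{r^{2}}$ ($G{\left(r \right)} = \frac{2}{r^{2}} + 1 = 1 + \frac{2}{r^{2}}$)
$a{\left(s \right)} = s^{2}$ ($a{\left(s \right)} = \frac{s}{\frac{1}{s}} = s s = s^{2}$)
$G{\left(-6 \right)} \left(\left(-3 - 7\right) - 5\right) a{\left(3 \right)} = \left(1 + \frac{2}{36}\right) \left(\left(-3 - 7\right) - 5\right) 3^{2} = \left(1 + 2 \cdot \frac{1}{36}\right) \left(-10 - 5\right) 9 = \left(1 + \frac{1}{18}\right) \left(-15\right) 9 = \frac{19}{18} \left(-15\right) 9 = \left(- \frac{95}{6}\right) 9 = - \frac{285}{2}$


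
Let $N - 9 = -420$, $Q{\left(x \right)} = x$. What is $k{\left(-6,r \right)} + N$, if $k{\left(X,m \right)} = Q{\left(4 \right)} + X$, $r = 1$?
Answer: $-413$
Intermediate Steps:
$k{\left(X,m \right)} = 4 + X$
$N = -411$ ($N = 9 - 420 = -411$)
$k{\left(-6,r \right)} + N = \left(4 - 6\right) - 411 = -2 - 411 = -413$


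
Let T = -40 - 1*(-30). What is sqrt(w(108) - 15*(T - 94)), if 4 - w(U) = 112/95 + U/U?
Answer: sqrt(14095435)/95 ≈ 39.520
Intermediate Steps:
T = -10 (T = -40 + 30 = -10)
w(U) = 173/95 (w(U) = 4 - (112/95 + U/U) = 4 - (112*(1/95) + 1) = 4 - (112/95 + 1) = 4 - 1*207/95 = 4 - 207/95 = 173/95)
sqrt(w(108) - 15*(T - 94)) = sqrt(173/95 - 15*(-10 - 94)) = sqrt(173/95 - 15*(-104)) = sqrt(173/95 + 1560) = sqrt(148373/95) = sqrt(14095435)/95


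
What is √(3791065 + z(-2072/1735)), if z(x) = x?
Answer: √11411955044705/1735 ≈ 1947.1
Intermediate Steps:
√(3791065 + z(-2072/1735)) = √(3791065 - 2072/1735) = √(6577495703/1735) = √11411955044705/1735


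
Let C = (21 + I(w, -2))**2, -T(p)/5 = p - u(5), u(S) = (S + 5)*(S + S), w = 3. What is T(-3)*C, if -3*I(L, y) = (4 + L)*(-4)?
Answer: 4264715/9 ≈ 4.7386e+5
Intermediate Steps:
I(L, y) = 16/3 + 4*L/3 (I(L, y) = -(4 + L)*(-4)/3 = -(-16 - 4*L)/3 = 16/3 + 4*L/3)
u(S) = 2*S*(5 + S) (u(S) = (5 + S)*(2*S) = 2*S*(5 + S))
T(p) = 500 - 5*p (T(p) = -5*(p - 2*5*(5 + 5)) = -5*(p - 2*5*10) = -5*(p - 1*100) = -5*(p - 100) = -5*(-100 + p) = 500 - 5*p)
C = 8281/9 (C = (21 + (16/3 + (4/3)*3))**2 = (21 + (16/3 + 4))**2 = (21 + 28/3)**2 = (91/3)**2 = 8281/9 ≈ 920.11)
T(-3)*C = (500 - 5*(-3))*(8281/9) = (500 + 15)*(8281/9) = 515*(8281/9) = 4264715/9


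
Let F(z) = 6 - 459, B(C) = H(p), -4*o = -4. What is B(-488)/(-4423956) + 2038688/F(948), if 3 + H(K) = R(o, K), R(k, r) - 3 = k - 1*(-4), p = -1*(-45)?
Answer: -1002118445777/222672452 ≈ -4500.4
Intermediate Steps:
o = 1 (o = -¼*(-4) = 1)
p = 45
R(k, r) = 7 + k (R(k, r) = 3 + (k - 1*(-4)) = 3 + (k + 4) = 3 + (4 + k) = 7 + k)
H(K) = 5 (H(K) = -3 + (7 + 1) = -3 + 8 = 5)
B(C) = 5
F(z) = -453
B(-488)/(-4423956) + 2038688/F(948) = 5/(-4423956) + 2038688/(-453) = 5*(-1/4423956) + 2038688*(-1/453) = -5/4423956 - 2038688/453 = -1002118445777/222672452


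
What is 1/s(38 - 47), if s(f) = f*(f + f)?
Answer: 1/162 ≈ 0.0061728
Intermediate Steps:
s(f) = 2*f**2 (s(f) = f*(2*f) = 2*f**2)
1/s(38 - 47) = 1/(2*(38 - 47)**2) = 1/(2*(-9)**2) = 1/(2*81) = 1/162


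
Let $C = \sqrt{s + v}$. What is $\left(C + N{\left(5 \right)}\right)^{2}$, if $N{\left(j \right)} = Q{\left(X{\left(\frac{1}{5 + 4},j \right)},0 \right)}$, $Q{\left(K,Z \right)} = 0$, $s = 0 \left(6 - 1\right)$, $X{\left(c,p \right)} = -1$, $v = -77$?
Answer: $-77$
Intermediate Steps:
$s = 0$ ($s = 0 \cdot 5 = 0$)
$C = i \sqrt{77}$ ($C = \sqrt{0 - 77} = \sqrt{-77} = i \sqrt{77} \approx 8.775 i$)
$N{\left(j \right)} = 0$
$\left(C + N{\left(5 \right)}\right)^{2} = \left(i \sqrt{77} + 0\right)^{2} = \left(i \sqrt{77}\right)^{2} = -77$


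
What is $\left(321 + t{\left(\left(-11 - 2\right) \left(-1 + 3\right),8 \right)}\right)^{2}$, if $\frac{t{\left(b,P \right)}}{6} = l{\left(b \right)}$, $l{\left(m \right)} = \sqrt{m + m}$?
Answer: $101169 + 7704 i \sqrt{13} \approx 1.0117 \cdot 10^{5} + 27777.0 i$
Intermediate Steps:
$l{\left(m \right)} = \sqrt{2} \sqrt{m}$ ($l{\left(m \right)} = \sqrt{2 m} = \sqrt{2} \sqrt{m}$)
$t{\left(b,P \right)} = 6 \sqrt{2} \sqrt{b}$
$\left(321 + t{\left(\left(-11 - 2\right) \left(-1 + 3\right),8 \right)}\right)^{2} = \left(321 + 6 \sqrt{2} \sqrt{\left(-11 - 2\right) \left(-1 + 3\right)}\right)^{2} = \left(321 + 6 \sqrt{2} \sqrt{\left(-13\right) 2}\right)^{2} = \left(321 + 6 \sqrt{2} \sqrt{-26}\right)^{2} = \left(321 + 6 \sqrt{2} i \sqrt{26}\right)^{2} = \left(321 + 12 i \sqrt{13}\right)^{2}$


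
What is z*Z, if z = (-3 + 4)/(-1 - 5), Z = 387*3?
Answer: -387/2 ≈ -193.50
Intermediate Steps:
Z = 1161
z = -⅙ (z = 1/(-6) = 1*(-⅙) = -⅙ ≈ -0.16667)
z*Z = -⅙*1161 = -387/2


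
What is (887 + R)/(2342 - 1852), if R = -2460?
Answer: -1573/490 ≈ -3.2102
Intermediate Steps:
(887 + R)/(2342 - 1852) = (887 - 2460)/(2342 - 1852) = -1573/490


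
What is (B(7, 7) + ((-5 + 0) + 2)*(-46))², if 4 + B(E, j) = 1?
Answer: 18225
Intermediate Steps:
B(E, j) = -3 (B(E, j) = -4 + 1 = -3)
(B(7, 7) + ((-5 + 0) + 2)*(-46))² = (-3 + ((-5 + 0) + 2)*(-46))² = (-3 + (-5 + 2)*(-46))² = (-3 - 3*(-46))² = (-3 + 138)² = 135² = 18225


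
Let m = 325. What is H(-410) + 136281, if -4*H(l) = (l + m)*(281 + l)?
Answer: 534159/4 ≈ 1.3354e+5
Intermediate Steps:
H(l) = -(281 + l)*(325 + l)/4 (H(l) = -(l + 325)*(281 + l)/4 = -(325 + l)*(281 + l)/4 = -(281 + l)*(325 + l)/4)
H(-410) + 136281 = (-91325/4 - 303/2*(-410) - 1/4*(-410)**2) + 136281 = (-91325/4 + 62115 - 1/4*168100) + 136281 = (-91325/4 + 62115 - 42025) + 136281 = -10965/4 + 136281 = 534159/4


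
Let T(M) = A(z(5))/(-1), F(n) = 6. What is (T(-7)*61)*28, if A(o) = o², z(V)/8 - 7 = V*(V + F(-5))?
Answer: -420195328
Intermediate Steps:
z(V) = 56 + 8*V*(6 + V) (z(V) = 56 + 8*(V*(V + 6)) = 56 + 8*(V*(6 + V)) = 56 + 8*V*(6 + V))
T(M) = -246016 (T(M) = (56 + 8*5² + 48*5)²/(-1) = (56 + 8*25 + 240)²*(-1) = (56 + 200 + 240)²*(-1) = 496²*(-1) = 246016*(-1) = -246016)
(T(-7)*61)*28 = -246016*61*28 = -15006976*28 = -420195328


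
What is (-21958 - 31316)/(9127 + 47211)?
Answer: -26637/28169 ≈ -0.94561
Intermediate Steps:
(-21958 - 31316)/(9127 + 47211) = -53274/56338 = -53274*1/56338 = -26637/28169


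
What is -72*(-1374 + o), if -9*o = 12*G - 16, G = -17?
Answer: 97168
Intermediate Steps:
o = 220/9 (o = -(12*(-17) - 16)/9 = -(-204 - 16)/9 = -⅑*(-220) = 220/9 ≈ 24.444)
-72*(-1374 + o) = -72*(-1374 + 220/9) = -72*(-12146/9) = 97168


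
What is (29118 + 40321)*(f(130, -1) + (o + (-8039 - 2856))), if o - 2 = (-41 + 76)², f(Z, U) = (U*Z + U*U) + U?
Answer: -680363322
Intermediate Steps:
f(Z, U) = U + U² + U*Z (f(Z, U) = (U*Z + U²) + U = (U² + U*Z) + U = U + U² + U*Z)
o = 1227 (o = 2 + (-41 + 76)² = 2 + 35² = 2 + 1225 = 1227)
(29118 + 40321)*(f(130, -1) + (o + (-8039 - 2856))) = (29118 + 40321)*(-(1 - 1 + 130) + (1227 + (-8039 - 2856))) = 69439*(-1*130 + (1227 - 10895)) = 69439*(-130 - 9668) = 69439*(-9798) = -680363322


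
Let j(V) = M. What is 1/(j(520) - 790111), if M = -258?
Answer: -1/790369 ≈ -1.2652e-6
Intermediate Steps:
j(V) = -258
1/(j(520) - 790111) = 1/(-258 - 790111) = 1/(-790369) = -1/790369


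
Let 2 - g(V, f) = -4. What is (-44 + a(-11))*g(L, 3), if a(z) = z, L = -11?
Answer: -330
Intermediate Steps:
g(V, f) = 6 (g(V, f) = 2 - 1*(-4) = 2 + 4 = 6)
(-44 + a(-11))*g(L, 3) = (-44 - 11)*6 = -55*6 = -330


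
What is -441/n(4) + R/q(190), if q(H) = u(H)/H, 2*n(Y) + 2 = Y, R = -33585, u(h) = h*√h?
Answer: -441 - 6717*√190/38 ≈ -2877.5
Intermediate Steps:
u(h) = h^(3/2)
n(Y) = -1 + Y/2
q(H) = √H (q(H) = H^(3/2)/H = √H)
-441/n(4) + R/q(190) = -441/(-1 + (½)*4) - 33585*√190/190 = -441/(-1 + 2) - 6717*√190/38 = -441/1 - 6717*√190/38 = -441*1 - 6717*√190/38 = -441 - 6717*√190/38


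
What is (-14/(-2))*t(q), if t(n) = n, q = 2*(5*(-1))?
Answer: -70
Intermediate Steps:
q = -10 (q = 2*(-5) = -10)
(-14/(-2))*t(q) = -14/(-2)*(-10) = -14*(-1/2)*(-10) = 7*(-10) = -70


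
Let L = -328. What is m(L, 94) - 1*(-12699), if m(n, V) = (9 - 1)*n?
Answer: 10075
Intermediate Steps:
m(n, V) = 8*n
m(L, 94) - 1*(-12699) = 8*(-328) - 1*(-12699) = -2624 + 12699 = 10075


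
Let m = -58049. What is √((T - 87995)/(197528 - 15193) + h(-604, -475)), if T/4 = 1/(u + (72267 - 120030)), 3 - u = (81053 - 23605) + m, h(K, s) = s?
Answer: 2*I*√8789089675710664644065/8598736265 ≈ 21.806*I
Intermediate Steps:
u = 604 (u = 3 - ((81053 - 23605) - 58049) = 3 - (57448 - 58049) = 3 - 1*(-601) = 3 + 601 = 604)
T = -4/47159 (T = 4/(604 + (72267 - 120030)) = 4/(604 - 47763) = 4/(-47159) = 4*(-1/47159) = -4/47159 ≈ -8.4819e-5)
√((T - 87995)/(197528 - 15193) + h(-604, -475)) = √((-4/47159 - 87995)/(197528 - 15193) - 475) = √(-4149756209/47159/182335 - 475) = √(-4149756209/47159*1/182335 - 475) = √(-4149756209/8598736265 - 475) = √(-4088549482084/8598736265) = 2*I*√8789089675710664644065/8598736265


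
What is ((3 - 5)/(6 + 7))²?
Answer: 4/169 ≈ 0.023669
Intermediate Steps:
((3 - 5)/(6 + 7))² = (-2/13)² = 4/169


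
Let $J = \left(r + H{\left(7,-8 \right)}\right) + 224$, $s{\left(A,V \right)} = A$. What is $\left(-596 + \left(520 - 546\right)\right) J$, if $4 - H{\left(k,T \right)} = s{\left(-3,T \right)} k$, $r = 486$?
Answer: $-457170$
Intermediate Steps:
$H{\left(k,T \right)} = 4 + 3 k$ ($H{\left(k,T \right)} = 4 - - 3 k = 4 + 3 k$)
$J = 735$ ($J = \left(486 + \left(4 + 3 \cdot 7\right)\right) + 224 = \left(486 + \left(4 + 21\right)\right) + 224 = \left(486 + 25\right) + 224 = 511 + 224 = 735$)
$\left(-596 + \left(520 - 546\right)\right) J = \left(-596 + \left(520 - 546\right)\right) 735 = \left(-596 - 26\right) 735 = \left(-622\right) 735 = -457170$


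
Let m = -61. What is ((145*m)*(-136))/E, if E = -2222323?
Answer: -1202920/2222323 ≈ -0.54129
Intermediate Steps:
((145*m)*(-136))/E = ((145*(-61))*(-136))/(-2222323) = -8845*(-136)*(-1/2222323) = 1202920*(-1/2222323) = -1202920/2222323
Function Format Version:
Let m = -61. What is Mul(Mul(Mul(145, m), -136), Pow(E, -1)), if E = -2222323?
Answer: Rational(-1202920, 2222323) ≈ -0.54129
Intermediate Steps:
Mul(Mul(Mul(145, m), -136), Pow(E, -1)) = Mul(Mul(Mul(145, -61), -136), Pow(-2222323, -1)) = Mul(Mul(-8845, -136), Rational(-1, 2222323)) = Mul(1202920, Rational(-1, 2222323)) = Rational(-1202920, 2222323)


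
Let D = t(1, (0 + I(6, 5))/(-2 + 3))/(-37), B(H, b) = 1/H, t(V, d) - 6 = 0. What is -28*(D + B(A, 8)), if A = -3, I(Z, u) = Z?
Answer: 1540/111 ≈ 13.874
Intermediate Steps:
t(V, d) = 6 (t(V, d) = 6 + 0 = 6)
D = -6/37 (D = 6/(-37) = 6*(-1/37) = -6/37 ≈ -0.16216)
-28*(D + B(A, 8)) = -28*(-6/37 + 1/(-3)) = -28*(-6/37 - ⅓) = -28*(-55/111) = 1540/111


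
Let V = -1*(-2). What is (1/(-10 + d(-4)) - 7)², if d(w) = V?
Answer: 3249/64 ≈ 50.766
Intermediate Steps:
V = 2
d(w) = 2
(1/(-10 + d(-4)) - 7)² = (1/(-10 + 2) - 7)² = (1/(-8) - 7)² = (-⅛ - 7)² = (-57/8)² = 3249/64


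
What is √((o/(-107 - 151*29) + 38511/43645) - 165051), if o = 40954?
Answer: I*√1581857660962945958095/97895735 ≈ 406.27*I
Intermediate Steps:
√((o/(-107 - 151*29) + 38511/43645) - 165051) = √((40954/(-107 - 151*29) + 38511/43645) - 165051) = √((40954/(-107 - 4379) + 38511*(1/43645)) - 165051) = √((40954/(-4486) + 38511/43645) - 165051) = √((40954*(-1/4486) + 38511/43645) - 165051) = √((-20477/2243 + 38511/43645) - 165051) = √(-807338492/97895735 - 165051) = √(-16158596295977/97895735) = I*√1581857660962945958095/97895735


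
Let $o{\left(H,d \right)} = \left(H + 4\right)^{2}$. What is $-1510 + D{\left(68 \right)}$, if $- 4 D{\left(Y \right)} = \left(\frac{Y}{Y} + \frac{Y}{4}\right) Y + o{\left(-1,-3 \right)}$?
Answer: $- \frac{7273}{4} \approx -1818.3$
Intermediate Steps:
$o{\left(H,d \right)} = \left(4 + H\right)^{2}$
$D{\left(Y \right)} = - \frac{9}{4} - \frac{Y \left(1 + \frac{Y}{4}\right)}{4}$ ($D{\left(Y \right)} = - \frac{\left(\frac{Y}{Y} + \frac{Y}{4}\right) Y + \left(4 - 1\right)^{2}}{4} = - \frac{\left(1 + Y \frac{1}{4}\right) Y + 3^{2}}{4} = - \frac{\left(1 + \frac{Y}{4}\right) Y + 9}{4} = - \frac{Y \left(1 + \frac{Y}{4}\right) + 9}{4} = - \frac{9 + Y \left(1 + \frac{Y}{4}\right)}{4} = - \frac{9}{4} - \frac{Y \left(1 + \frac{Y}{4}\right)}{4}$)
$-1510 + D{\left(68 \right)} = -1510 - \left(\frac{77}{4} + 289\right) = -1510 - \frac{1233}{4} = - \frac{7273}{4}$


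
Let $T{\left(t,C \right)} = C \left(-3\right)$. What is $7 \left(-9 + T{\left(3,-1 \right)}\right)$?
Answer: $-42$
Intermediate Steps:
$T{\left(t,C \right)} = - 3 C$
$7 \left(-9 + T{\left(3,-1 \right)}\right) = 7 \left(-9 - -3\right) = 7 \left(-9 + 3\right) = 7 \left(-6\right) = -42$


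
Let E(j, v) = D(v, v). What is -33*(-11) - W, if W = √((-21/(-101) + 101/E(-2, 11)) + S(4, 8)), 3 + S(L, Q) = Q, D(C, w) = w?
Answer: 363 - 73*√3333/1111 ≈ 359.21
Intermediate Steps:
E(j, v) = v
S(L, Q) = -3 + Q
W = 73*√3333/1111 (W = √((-21/(-101) + 101/11) + (-3 + 8)) = √((-21*(-1/101) + 101*(1/11)) + 5) = √((21/101 + 101/11) + 5) = √(10432/1111 + 5) = √(15987/1111) = 73*√3333/1111 ≈ 3.7934)
-33*(-11) - W = -33*(-11) - 73*√3333/1111 = 363 - 73*√3333/1111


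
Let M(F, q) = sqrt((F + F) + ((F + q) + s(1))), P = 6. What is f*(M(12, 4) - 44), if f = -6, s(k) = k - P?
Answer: 264 - 6*sqrt(35) ≈ 228.50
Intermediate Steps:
s(k) = -6 + k (s(k) = k - 1*6 = k - 6 = -6 + k)
M(F, q) = sqrt(-5 + q + 3*F) (M(F, q) = sqrt((F + F) + ((F + q) + (-6 + 1))) = sqrt(2*F + ((F + q) - 5)) = sqrt(2*F + (-5 + F + q)) = sqrt(-5 + q + 3*F))
f*(M(12, 4) - 44) = -6*(sqrt(-5 + 4 + 3*12) - 44) = -6*(sqrt(-5 + 4 + 36) - 44) = -6*(sqrt(35) - 44) = -6*(-44 + sqrt(35)) = 264 - 6*sqrt(35)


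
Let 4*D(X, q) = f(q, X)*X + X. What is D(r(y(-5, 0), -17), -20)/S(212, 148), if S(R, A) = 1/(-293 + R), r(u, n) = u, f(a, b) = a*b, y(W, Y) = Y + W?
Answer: 40905/4 ≈ 10226.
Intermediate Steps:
y(W, Y) = W + Y
D(X, q) = X/4 + q*X²/4 (D(X, q) = ((q*X)*X + X)/4 = ((X*q)*X + X)/4 = (q*X² + X)/4 = (X + q*X²)/4 = X/4 + q*X²/4)
D(r(y(-5, 0), -17), -20)/S(212, 148) = ((-5 + 0)*(1 + (-5 + 0)*(-20))/4)/(1/(-293 + 212)) = ((¼)*(-5)*(1 - 5*(-20)))/(1/(-81)) = ((¼)*(-5)*(1 + 100))/(-1/81) = ((¼)*(-5)*101)*(-81) = -505/4*(-81) = 40905/4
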